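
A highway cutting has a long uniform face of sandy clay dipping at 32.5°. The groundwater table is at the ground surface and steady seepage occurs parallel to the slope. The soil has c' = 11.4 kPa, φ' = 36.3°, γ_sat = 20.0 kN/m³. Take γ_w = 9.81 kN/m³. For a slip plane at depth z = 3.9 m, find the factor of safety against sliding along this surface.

FS = 0.91

With seepage parallel to the slope and the water table at the surface, the effective normal stress on the slip plane uses the buoyant unit weight γ' = γ_sat − γ_w while the driving shear stress uses γ_sat:
FS = [c' + γ' z cos²β tanφ'] / [γ_sat z sinβ cosβ]
γ' = 20.0 − 9.81 = 10.19 kN/m³
Numerator = 11.4 + 10.19·3.9·cos²32.5°·tan36.3° = 11.4 + 10.19·3.9·0.7113·0.7346 = 32.165 kPa
Denominator = 20.0·3.9·sin32.5°·cos32.5° = 20.0·3.9·0.5373·0.8434 = 35.346 kPa
FS = 32.165 / 35.346 = 0.910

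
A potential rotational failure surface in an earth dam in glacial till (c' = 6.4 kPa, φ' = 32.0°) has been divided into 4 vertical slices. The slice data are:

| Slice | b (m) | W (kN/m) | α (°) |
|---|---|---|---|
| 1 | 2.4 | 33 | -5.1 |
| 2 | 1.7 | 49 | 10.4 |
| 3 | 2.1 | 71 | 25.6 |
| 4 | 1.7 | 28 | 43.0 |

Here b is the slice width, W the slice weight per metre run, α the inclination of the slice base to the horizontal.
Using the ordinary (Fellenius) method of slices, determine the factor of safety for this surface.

Ordinary method of slices: FS = Σ[c'·Δl_i + (W_i cosα_i)·tanφ'] / Σ W_i sinα_i, with Δl_i = b_i / cosα_i.
Slice 1: Δl = 2.4/cos(-5.1°) = 2.410 m; N'_1 = 33·cos(-5.1°) = 32.9; c'Δl = 15.42; W sinα = -2.9
Slice 2: Δl = 1.7/cos10.4° = 1.728 m; N'_2 = 49·cos10.4° = 48.2; c'Δl = 11.06; W sinα = 8.8
Slice 3: Δl = 2.1/cos25.6° = 2.329 m; N'_3 = 71·cos25.6° = 64.0; c'Δl = 14.90; W sinα = 30.7
Slice 4: Δl = 1.7/cos43.0° = 2.324 m; N'_4 = 28·cos43.0° = 20.5; c'Δl = 14.88; W sinα = 19.1
Σc'Δl = 56.3 kN/m; ΣN' = 165.6 kN/m; ΣW sinα = 55.7 kN/m
Resisting = 56.3 + 165.6·tan32.0° = 56.3 + 103.5 = 159.7 kN/m
FS = 159.7 / 55.7 = 2.868

FS = 2.87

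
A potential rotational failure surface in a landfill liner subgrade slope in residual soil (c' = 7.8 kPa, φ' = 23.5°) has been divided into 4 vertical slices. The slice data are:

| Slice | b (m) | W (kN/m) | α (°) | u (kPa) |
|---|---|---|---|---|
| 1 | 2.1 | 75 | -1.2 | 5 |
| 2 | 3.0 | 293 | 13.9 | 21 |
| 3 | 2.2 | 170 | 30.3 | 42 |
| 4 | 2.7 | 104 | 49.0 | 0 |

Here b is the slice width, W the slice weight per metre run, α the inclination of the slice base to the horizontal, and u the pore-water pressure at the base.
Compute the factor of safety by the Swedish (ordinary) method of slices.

Ordinary method of slices: FS = Σ[c'·Δl_i + (W_i cosα_i − u_i·Δl_i)·tanφ'] / Σ W_i sinα_i, with Δl_i = b_i / cosα_i.
Slice 1: Δl = 2.1/cos(-1.2°) = 2.100 m; N'_1 = 75·cos(-1.2°) − 5·2.100 = 64.5; c'Δl = 16.38; W sinα = -1.6
Slice 2: Δl = 3.0/cos13.9° = 3.091 m; N'_2 = 293·cos13.9° − 21·3.091 = 219.5; c'Δl = 24.11; W sinα = 70.4
Slice 3: Δl = 2.2/cos30.3° = 2.548 m; N'_3 = 170·cos30.3° − 42·2.548 = 39.8; c'Δl = 19.88; W sinα = 85.8
Slice 4: Δl = 2.7/cos49.0° = 4.115 m; N'_4 = 104·cos49.0° − 0·4.115 = 68.2; c'Δl = 32.10; W sinα = 78.5
Σc'Δl = 92.5 kN/m; ΣN' = 392.0 kN/m; ΣW sinα = 233.1 kN/m
Resisting = 92.5 + 392.0·tan23.5° = 92.5 + 170.4 = 262.9 kN/m
FS = 262.9 / 233.1 = 1.128

FS = 1.13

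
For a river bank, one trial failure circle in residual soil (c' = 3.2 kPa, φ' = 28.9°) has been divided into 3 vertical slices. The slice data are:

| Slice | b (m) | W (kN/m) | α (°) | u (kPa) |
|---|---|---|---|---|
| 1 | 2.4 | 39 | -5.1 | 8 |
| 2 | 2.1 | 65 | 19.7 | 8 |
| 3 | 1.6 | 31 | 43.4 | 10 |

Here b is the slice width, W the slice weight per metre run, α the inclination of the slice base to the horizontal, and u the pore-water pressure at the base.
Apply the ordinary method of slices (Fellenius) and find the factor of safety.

FS = 1.43

Ordinary method of slices: FS = Σ[c'·Δl_i + (W_i cosα_i − u_i·Δl_i)·tanφ'] / Σ W_i sinα_i, with Δl_i = b_i / cosα_i.
Slice 1: Δl = 2.4/cos(-5.1°) = 2.410 m; N'_1 = 39·cos(-5.1°) − 8·2.410 = 19.6; c'Δl = 7.71; W sinα = -3.5
Slice 2: Δl = 2.1/cos19.7° = 2.231 m; N'_2 = 65·cos19.7° − 8·2.231 = 43.4; c'Δl = 7.14; W sinα = 21.9
Slice 3: Δl = 1.6/cos43.4° = 2.202 m; N'_3 = 31·cos43.4° − 10·2.202 = 0.5; c'Δl = 7.05; W sinα = 21.3
Σc'Δl = 21.9 kN/m; ΣN' = 63.4 kN/m; ΣW sinα = 39.7 kN/m
Resisting = 21.9 + 63.4·tan28.9° = 21.9 + 35.0 = 56.9 kN/m
FS = 56.9 / 39.7 = 1.432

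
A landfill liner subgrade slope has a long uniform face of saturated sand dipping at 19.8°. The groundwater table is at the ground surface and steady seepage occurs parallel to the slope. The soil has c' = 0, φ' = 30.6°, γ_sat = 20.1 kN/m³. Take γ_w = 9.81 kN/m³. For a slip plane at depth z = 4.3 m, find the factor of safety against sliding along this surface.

FS = 0.84

With seepage parallel to the slope and the water table at the surface, the effective normal stress on the slip plane uses the buoyant unit weight γ' = γ_sat − γ_w while the driving shear stress uses γ_sat:
FS = [c' + γ' z cos²β tanφ'] / [γ_sat z sinβ cosβ]
(For c' = 0 this reduces to FS = (γ'/γ_sat)·tanφ'/tanβ.)
γ' = 20.1 − 9.81 = 10.29 kN/m³
Numerator = 0.0 + 10.29·4.3·cos²19.8°·tan30.6° = 0.0 + 10.29·4.3·0.8853·0.5914 = 23.165 kPa
Denominator = 20.1·4.3·sin19.8°·cos19.8° = 20.1·4.3·0.3387·0.9409 = 27.546 kPa
FS = 23.165 / 27.546 = 0.841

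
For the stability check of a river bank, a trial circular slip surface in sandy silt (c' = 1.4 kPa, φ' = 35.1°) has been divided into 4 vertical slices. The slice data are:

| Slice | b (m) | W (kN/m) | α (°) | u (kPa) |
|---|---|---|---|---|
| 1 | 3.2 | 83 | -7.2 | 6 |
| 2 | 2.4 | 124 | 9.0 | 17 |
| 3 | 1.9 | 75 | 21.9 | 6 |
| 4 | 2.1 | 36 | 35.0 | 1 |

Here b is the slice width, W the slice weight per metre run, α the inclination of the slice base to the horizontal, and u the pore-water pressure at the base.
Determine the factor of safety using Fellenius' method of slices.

Ordinary method of slices: FS = Σ[c'·Δl_i + (W_i cosα_i − u_i·Δl_i)·tanφ'] / Σ W_i sinα_i, with Δl_i = b_i / cosα_i.
Slice 1: Δl = 3.2/cos(-7.2°) = 3.225 m; N'_1 = 83·cos(-7.2°) − 6·3.225 = 63.0; c'Δl = 4.52; W sinα = -10.4
Slice 2: Δl = 2.4/cos9.0° = 2.430 m; N'_2 = 124·cos9.0° − 17·2.430 = 81.2; c'Δl = 3.40; W sinα = 19.4
Slice 3: Δl = 1.9/cos21.9° = 2.048 m; N'_3 = 75·cos21.9° − 6·2.048 = 57.3; c'Δl = 2.87; W sinα = 28.0
Slice 4: Δl = 2.1/cos35.0° = 2.564 m; N'_4 = 36·cos35.0° − 1·2.564 = 26.9; c'Δl = 3.59; W sinα = 20.6
Σc'Δl = 14.4 kN/m; ΣN' = 228.4 kN/m; ΣW sinα = 57.6 kN/m
Resisting = 14.4 + 228.4·tan35.1° = 14.4 + 160.5 = 174.9 kN/m
FS = 174.9 / 57.6 = 3.035

FS = 3.04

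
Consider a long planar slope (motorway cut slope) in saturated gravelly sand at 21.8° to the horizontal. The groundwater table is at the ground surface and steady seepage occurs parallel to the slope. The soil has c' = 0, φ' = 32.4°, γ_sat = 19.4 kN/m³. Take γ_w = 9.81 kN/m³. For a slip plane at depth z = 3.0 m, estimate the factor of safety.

FS = 0.78

With seepage parallel to the slope and the water table at the surface, the effective normal stress on the slip plane uses the buoyant unit weight γ' = γ_sat − γ_w while the driving shear stress uses γ_sat:
FS = [c' + γ' z cos²β tanφ'] / [γ_sat z sinβ cosβ]
(For c' = 0 this reduces to FS = (γ'/γ_sat)·tanφ'/tanβ.)
γ' = 19.4 − 9.81 = 9.59 kN/m³
Numerator = 0.0 + 9.59·3.0·cos²21.8°·tan32.4° = 0.0 + 9.59·3.0·0.8621·0.6346 = 15.740 kPa
Denominator = 19.4·3.0·sin21.8°·cos21.8° = 19.4·3.0·0.3714·0.9285 = 20.068 kPa
FS = 15.740 / 20.068 = 0.784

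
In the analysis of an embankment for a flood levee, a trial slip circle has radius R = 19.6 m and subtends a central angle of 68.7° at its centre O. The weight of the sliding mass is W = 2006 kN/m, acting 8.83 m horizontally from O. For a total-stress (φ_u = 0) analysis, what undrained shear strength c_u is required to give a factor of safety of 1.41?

FS = c_u·L_a·R / (W·d), so c_u = FS·W·d / (L_a·R).
Arc length L_a = R·θ = 19.6·(68.7°·π/180) = 19.6·1.1990 = 23.50 m
c_u = 1.41·2006·8.83 / (23.50·19.6) = 24975.3 / 460.62 = 54.22 kPa

c_u = 54.2 kPa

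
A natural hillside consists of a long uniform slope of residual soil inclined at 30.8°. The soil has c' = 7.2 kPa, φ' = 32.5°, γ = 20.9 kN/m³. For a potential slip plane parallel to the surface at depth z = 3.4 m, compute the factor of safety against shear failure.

FS = 1.30

For an infinite slope with a slip plane parallel to the surface (no pore pressure): FS = [c' + γz cos²β tanφ'] / [γz sinβ cosβ].
γz = 20.9·3.4 = 71.06 kN/m²
Numerator = 7.2 + 71.06·cos²30.8°·tan32.5° = 7.2 + 71.06·0.7378·0.6371 = 40.601 kPa
Denominator = 71.06·sin30.8°·cos30.8° = 71.06·0.5120·0.8590 = 31.254 kPa
FS = 40.601 / 31.254 = 1.299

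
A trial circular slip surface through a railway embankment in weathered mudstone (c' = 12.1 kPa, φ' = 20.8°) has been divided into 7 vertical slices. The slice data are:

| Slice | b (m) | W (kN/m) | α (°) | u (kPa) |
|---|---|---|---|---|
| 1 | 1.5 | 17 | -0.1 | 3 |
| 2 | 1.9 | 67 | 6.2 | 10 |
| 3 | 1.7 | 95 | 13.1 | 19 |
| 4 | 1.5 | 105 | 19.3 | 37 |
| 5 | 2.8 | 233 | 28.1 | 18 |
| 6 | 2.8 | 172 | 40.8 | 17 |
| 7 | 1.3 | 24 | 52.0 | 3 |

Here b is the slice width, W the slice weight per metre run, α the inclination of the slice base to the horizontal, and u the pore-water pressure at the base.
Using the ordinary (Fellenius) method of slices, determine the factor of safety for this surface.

Ordinary method of slices: FS = Σ[c'·Δl_i + (W_i cosα_i − u_i·Δl_i)·tanφ'] / Σ W_i sinα_i, with Δl_i = b_i / cosα_i.
Slice 1: Δl = 1.5/cos(-0.1°) = 1.500 m; N'_1 = 17·cos(-0.1°) − 3·1.500 = 12.5; c'Δl = 18.15; W sinα = -0.0
Slice 2: Δl = 1.9/cos6.2° = 1.911 m; N'_2 = 67·cos6.2° − 10·1.911 = 47.5; c'Δl = 23.13; W sinα = 7.2
Slice 3: Δl = 1.7/cos13.1° = 1.745 m; N'_3 = 95·cos13.1° − 19·1.745 = 59.4; c'Δl = 21.12; W sinα = 21.5
Slice 4: Δl = 1.5/cos19.3° = 1.589 m; N'_4 = 105·cos19.3° − 37·1.589 = 40.3; c'Δl = 19.23; W sinα = 34.7
Slice 5: Δl = 2.8/cos28.1° = 3.174 m; N'_5 = 233·cos28.1° − 18·3.174 = 148.4; c'Δl = 38.41; W sinα = 109.7
Slice 6: Δl = 2.8/cos40.8° = 3.699 m; N'_6 = 172·cos40.8° − 17·3.699 = 67.3; c'Δl = 44.76; W sinα = 112.4
Slice 7: Δl = 1.3/cos52.0° = 2.112 m; N'_7 = 24·cos52.0° − 3·2.112 = 8.4; c'Δl = 25.55; W sinα = 18.9
Σc'Δl = 190.3 kN/m; ΣN' = 383.8 kN/m; ΣW sinα = 304.5 kN/m
Resisting = 190.3 + 383.8·tan20.8° = 190.3 + 145.8 = 336.1 kN/m
FS = 336.1 / 304.5 = 1.104

FS = 1.10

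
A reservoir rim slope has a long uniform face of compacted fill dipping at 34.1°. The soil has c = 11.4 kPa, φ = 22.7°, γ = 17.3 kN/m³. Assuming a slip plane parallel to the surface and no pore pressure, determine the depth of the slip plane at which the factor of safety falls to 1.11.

Setting FS = 1.11 in FS = [c + γz cos²β tanφ] / [γz sinβ cosβ] and solving for z:
z = c / [γ cosβ (FS·sinβ − cosβ·tanφ)]
  = 11.4 / [17.3·cos34.1°·(1.11·sin34.1° − cos34.1°·tan22.7°)]
  = 11.4 / [17.3·0.8281·(1.11·0.5606 − 0.8281·0.4183)]
  = 11.4 / 3.9527 = 2.884 m

z = 2.88 m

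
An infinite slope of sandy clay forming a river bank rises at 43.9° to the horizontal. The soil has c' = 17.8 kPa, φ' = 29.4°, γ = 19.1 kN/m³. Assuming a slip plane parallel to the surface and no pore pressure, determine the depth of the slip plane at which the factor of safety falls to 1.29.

Setting FS = 1.29 in FS = [c' + γz cos²β tanφ'] / [γz sinβ cosβ] and solving for z:
z = c' / [γ cosβ (FS·sinβ − cosβ·tanφ')]
  = 17.8 / [19.1·cos43.9°·(1.29·sin43.9° − cos43.9°·tan29.4°)]
  = 17.8 / [19.1·0.7206·(1.29·0.6934 − 0.7206·0.5635)]
  = 17.8 / 6.7227 = 2.648 m

z = 2.65 m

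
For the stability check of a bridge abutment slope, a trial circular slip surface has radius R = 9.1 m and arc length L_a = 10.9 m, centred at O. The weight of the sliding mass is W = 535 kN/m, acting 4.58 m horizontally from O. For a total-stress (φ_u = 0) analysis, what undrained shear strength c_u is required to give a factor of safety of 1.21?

FS = c_u·L_a·R / (W·d), so c_u = FS·W·d / (L_a·R).
c_u = 1.21·535·4.58 / (10.90·9.1) = 2964.9 / 99.19 = 29.89 kPa

c_u = 29.9 kPa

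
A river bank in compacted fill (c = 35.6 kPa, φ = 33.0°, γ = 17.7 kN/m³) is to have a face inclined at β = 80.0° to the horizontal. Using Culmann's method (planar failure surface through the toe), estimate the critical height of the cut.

Culmann's analysis gives the critical failure plane at α_cr = (β + φ)/2 = (80.0 + 33.0)/2 = 56.5°, and the critical height
H_c = (4c/γ) · sinβ cosφ / [1 − cos(β − φ)]
    = (4·35.6/17.7) · sin80.0°·cos33.0° / [1 − cos(47.0°)]
    = 8.045 · 0.9848·0.8387 / [1 − 0.6820]
    = 8.045 · 0.8259 / 0.3180
    = 20.90 m

H_c = 20.90 m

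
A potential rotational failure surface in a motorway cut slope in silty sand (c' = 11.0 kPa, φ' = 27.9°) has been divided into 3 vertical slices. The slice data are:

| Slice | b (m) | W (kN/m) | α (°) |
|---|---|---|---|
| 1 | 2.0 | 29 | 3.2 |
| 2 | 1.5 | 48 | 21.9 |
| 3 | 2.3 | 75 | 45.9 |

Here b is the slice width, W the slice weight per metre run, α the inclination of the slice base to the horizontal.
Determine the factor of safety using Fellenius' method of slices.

Ordinary method of slices: FS = Σ[c'·Δl_i + (W_i cosα_i)·tanφ'] / Σ W_i sinα_i, with Δl_i = b_i / cosα_i.
Slice 1: Δl = 2.0/cos3.2° = 2.003 m; N'_1 = 29·cos3.2° = 29.0; c'Δl = 22.03; W sinα = 1.6
Slice 2: Δl = 1.5/cos21.9° = 1.617 m; N'_2 = 48·cos21.9° = 44.5; c'Δl = 17.78; W sinα = 17.9
Slice 3: Δl = 2.3/cos45.9° = 3.305 m; N'_3 = 75·cos45.9° = 52.2; c'Δl = 36.36; W sinα = 53.9
Σc'Δl = 76.2 kN/m; ΣN' = 125.7 kN/m; ΣW sinα = 73.4 kN/m
Resisting = 76.2 + 125.7·tan27.9° = 76.2 + 66.5 = 142.7 kN/m
FS = 142.7 / 73.4 = 1.945

FS = 1.94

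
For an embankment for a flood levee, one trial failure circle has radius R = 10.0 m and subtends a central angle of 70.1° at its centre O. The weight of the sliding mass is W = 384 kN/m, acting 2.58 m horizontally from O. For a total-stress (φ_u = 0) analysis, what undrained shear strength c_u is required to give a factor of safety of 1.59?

FS = c_u·L_a·R / (W·d), so c_u = FS·W·d / (L_a·R).
Arc length L_a = R·θ = 10.0·(70.1°·π/180) = 10.0·1.2235 = 12.23 m
c_u = 1.59·384·2.58 / (12.23·10.0) = 1575.2 / 122.35 = 12.88 kPa

c_u = 12.9 kPa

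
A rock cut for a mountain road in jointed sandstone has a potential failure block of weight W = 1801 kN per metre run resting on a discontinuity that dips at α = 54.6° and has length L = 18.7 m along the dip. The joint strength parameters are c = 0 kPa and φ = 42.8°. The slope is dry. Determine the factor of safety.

FS = 0.66

Resolving the block weight along and normal to the plane and applying the Mohr–Coulomb strength on the joint:
N' = W cosα = 1801·cos54.6° = 1043.3 kN/m
Driving force T = W sinα = 1801·sin54.6° = 1468.0 kN/m
Resisting force R = c·L + N'·tanφ = 0·18.7 + 1043.3·tan42.8° = 0.0 + 966.1 = 966.1 kN/m
FS = R / T = 966.1 / 1468.0 = 0.658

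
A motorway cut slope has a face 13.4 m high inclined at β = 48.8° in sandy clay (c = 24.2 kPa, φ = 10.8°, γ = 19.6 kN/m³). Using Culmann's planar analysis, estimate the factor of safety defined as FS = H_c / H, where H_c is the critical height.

FS = 1.28

H_c = (4c/γ) · sinβ cosφ / [1 − cos(β − φ)]
    = (4·24.2/19.6) · sin48.8°·cos10.8° / [1 − cos38.0°]
    = 4.939 · 0.7391 / 0.2120 = 17.22 m
FS = H_c / H = 17.22 / 13.4 = 1.285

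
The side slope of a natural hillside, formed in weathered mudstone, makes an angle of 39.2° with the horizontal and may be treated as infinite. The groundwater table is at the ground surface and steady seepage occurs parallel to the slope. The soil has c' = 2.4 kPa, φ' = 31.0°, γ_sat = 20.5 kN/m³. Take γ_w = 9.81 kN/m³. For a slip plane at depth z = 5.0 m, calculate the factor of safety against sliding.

With seepage parallel to the slope and the water table at the surface, the effective normal stress on the slip plane uses the buoyant unit weight γ' = γ_sat − γ_w while the driving shear stress uses γ_sat:
FS = [c' + γ' z cos²β tanφ'] / [γ_sat z sinβ cosβ]
γ' = 20.5 − 9.81 = 10.69 kN/m³
Numerator = 2.4 + 10.69·5.0·cos²39.2°·tan31.0° = 2.4 + 10.69·5.0·0.6005·0.6009 = 21.687 kPa
Denominator = 20.5·5.0·sin39.2°·cos39.2° = 20.5·5.0·0.6320·0.7749 = 50.203 kPa
FS = 21.687 / 50.203 = 0.432

FS = 0.43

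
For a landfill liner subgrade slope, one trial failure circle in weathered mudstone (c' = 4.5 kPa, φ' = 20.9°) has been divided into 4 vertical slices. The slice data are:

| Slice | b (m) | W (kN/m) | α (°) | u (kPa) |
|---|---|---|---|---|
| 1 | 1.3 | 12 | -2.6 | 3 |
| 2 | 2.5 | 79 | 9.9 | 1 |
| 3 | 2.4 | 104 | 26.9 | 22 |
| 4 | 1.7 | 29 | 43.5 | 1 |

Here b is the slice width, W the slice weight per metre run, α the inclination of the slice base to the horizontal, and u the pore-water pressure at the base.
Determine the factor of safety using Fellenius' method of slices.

FS = 1.15

Ordinary method of slices: FS = Σ[c'·Δl_i + (W_i cosα_i − u_i·Δl_i)·tanφ'] / Σ W_i sinα_i, with Δl_i = b_i / cosα_i.
Slice 1: Δl = 1.3/cos(-2.6°) = 1.301 m; N'_1 = 12·cos(-2.6°) − 3·1.301 = 8.1; c'Δl = 5.86; W sinα = -0.5
Slice 2: Δl = 2.5/cos9.9° = 2.538 m; N'_2 = 79·cos9.9° − 1·2.538 = 75.3; c'Δl = 11.42; W sinα = 13.6
Slice 3: Δl = 2.4/cos26.9° = 2.691 m; N'_3 = 104·cos26.9° − 22·2.691 = 33.5; c'Δl = 12.11; W sinα = 47.1
Slice 4: Δl = 1.7/cos43.5° = 2.344 m; N'_4 = 29·cos43.5° − 1·2.344 = 18.7; c'Δl = 10.55; W sinα = 20.0
Σc'Δl = 39.9 kN/m; ΣN' = 135.6 kN/m; ΣW sinα = 80.1 kN/m
Resisting = 39.9 + 135.6·tan20.9° = 39.9 + 51.8 = 91.7 kN/m
FS = 91.7 / 80.1 = 1.146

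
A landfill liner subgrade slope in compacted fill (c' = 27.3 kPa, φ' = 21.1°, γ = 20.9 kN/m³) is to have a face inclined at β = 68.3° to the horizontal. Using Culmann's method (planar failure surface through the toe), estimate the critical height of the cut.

H_c = 14.13 m

Culmann's analysis gives the critical failure plane at α_cr = (β + φ')/2 = (68.3 + 21.1)/2 = 44.7°, and the critical height
H_c = (4c'/γ) · sinβ cosφ' / [1 − cos(β − φ')]
    = (4·27.3/20.9) · sin68.3°·cos21.1° / [1 − cos(47.2°)]
    = 5.225 · 0.9291·0.9330 / [1 − 0.6794]
    = 5.225 · 0.8668 / 0.3206
    = 14.13 m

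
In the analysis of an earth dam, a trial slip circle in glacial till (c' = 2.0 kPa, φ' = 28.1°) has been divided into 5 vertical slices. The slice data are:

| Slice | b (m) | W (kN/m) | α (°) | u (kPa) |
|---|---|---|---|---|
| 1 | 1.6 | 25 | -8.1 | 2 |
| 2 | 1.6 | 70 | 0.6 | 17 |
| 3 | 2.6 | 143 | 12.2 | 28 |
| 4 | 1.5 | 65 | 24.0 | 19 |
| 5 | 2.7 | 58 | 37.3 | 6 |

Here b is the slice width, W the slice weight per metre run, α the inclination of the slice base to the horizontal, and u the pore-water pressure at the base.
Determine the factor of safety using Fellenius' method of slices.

Ordinary method of slices: FS = Σ[c'·Δl_i + (W_i cosα_i − u_i·Δl_i)·tanφ'] / Σ W_i sinα_i, with Δl_i = b_i / cosα_i.
Slice 1: Δl = 1.6/cos(-8.1°) = 1.616 m; N'_1 = 25·cos(-8.1°) − 2·1.616 = 21.5; c'Δl = 3.23; W sinα = -3.5
Slice 2: Δl = 1.6/cos0.6° = 1.600 m; N'_2 = 70·cos0.6° − 17·1.600 = 42.8; c'Δl = 3.20; W sinα = 0.7
Slice 3: Δl = 2.6/cos12.2° = 2.660 m; N'_3 = 143·cos12.2° − 28·2.660 = 65.3; c'Δl = 5.32; W sinα = 30.2
Slice 4: Δl = 1.5/cos24.0° = 1.642 m; N'_4 = 65·cos24.0° − 19·1.642 = 28.2; c'Δl = 3.28; W sinα = 26.4
Slice 5: Δl = 2.7/cos37.3° = 3.394 m; N'_5 = 58·cos37.3° − 6·3.394 = 25.8; c'Δl = 6.79; W sinα = 35.1
Σc'Δl = 21.8 kN/m; ΣN' = 183.6 kN/m; ΣW sinα = 89.0 kN/m
Resisting = 21.8 + 183.6·tan28.1° = 21.8 + 98.0 = 119.8 kN/m
FS = 119.8 / 89.0 = 1.346

FS = 1.35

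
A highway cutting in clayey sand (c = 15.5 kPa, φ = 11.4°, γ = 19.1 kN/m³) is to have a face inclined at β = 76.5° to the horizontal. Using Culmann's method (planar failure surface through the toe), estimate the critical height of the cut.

Culmann's analysis gives the critical failure plane at α_cr = (β + φ)/2 = (76.5 + 11.4)/2 = 44.0°, and the critical height
H_c = (4c/γ) · sinβ cosφ / [1 − cos(β − φ)]
    = (4·15.5/19.1) · sin76.5°·cos11.4° / [1 − cos(65.1°)]
    = 3.246 · 0.9724·0.9803 / [1 − 0.4210]
    = 3.246 · 0.9532 / 0.5790
    = 5.34 m

H_c = 5.34 m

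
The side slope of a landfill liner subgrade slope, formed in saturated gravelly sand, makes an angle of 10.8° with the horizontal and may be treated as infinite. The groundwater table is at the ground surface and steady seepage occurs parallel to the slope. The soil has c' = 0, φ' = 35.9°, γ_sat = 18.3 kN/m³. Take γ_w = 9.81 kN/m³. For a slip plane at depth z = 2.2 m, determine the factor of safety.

FS = 1.76

With seepage parallel to the slope and the water table at the surface, the effective normal stress on the slip plane uses the buoyant unit weight γ' = γ_sat − γ_w while the driving shear stress uses γ_sat:
FS = [c' + γ' z cos²β tanφ'] / [γ_sat z sinβ cosβ]
(For c' = 0 this reduces to FS = (γ'/γ_sat)·tanφ'/tanβ.)
γ' = 18.3 − 9.81 = 8.49 kN/m³
Numerator = 0.0 + 8.49·2.2·cos²10.8°·tan35.9° = 0.0 + 8.49·2.2·0.9649·0.7239 = 13.046 kPa
Denominator = 18.3·2.2·sin10.8°·cos10.8° = 18.3·2.2·0.1874·0.9823 = 7.410 kPa
FS = 13.046 / 7.410 = 1.760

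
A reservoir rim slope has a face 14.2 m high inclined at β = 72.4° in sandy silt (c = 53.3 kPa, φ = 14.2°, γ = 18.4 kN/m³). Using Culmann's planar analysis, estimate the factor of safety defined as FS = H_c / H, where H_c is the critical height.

H_c = (4c/γ) · sinβ cosφ / [1 − cos(β − φ)]
    = (4·53.3/18.4) · sin72.4°·cos14.2° / [1 − cos58.2°]
    = 11.587 · 0.9241 / 0.4730 = 22.63 m
FS = H_c / H = 22.63 / 14.2 = 1.594

FS = 1.59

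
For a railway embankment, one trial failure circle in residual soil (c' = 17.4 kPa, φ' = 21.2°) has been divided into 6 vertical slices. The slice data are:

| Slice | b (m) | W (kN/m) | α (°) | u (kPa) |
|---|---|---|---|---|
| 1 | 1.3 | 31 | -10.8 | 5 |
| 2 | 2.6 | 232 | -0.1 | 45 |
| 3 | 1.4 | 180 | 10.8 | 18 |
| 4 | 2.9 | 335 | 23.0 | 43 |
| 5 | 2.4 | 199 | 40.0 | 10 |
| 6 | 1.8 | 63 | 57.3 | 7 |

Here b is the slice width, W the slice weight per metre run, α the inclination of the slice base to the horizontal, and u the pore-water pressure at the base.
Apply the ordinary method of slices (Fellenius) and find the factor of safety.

FS = 1.45

Ordinary method of slices: FS = Σ[c'·Δl_i + (W_i cosα_i − u_i·Δl_i)·tanφ'] / Σ W_i sinα_i, with Δl_i = b_i / cosα_i.
Slice 1: Δl = 1.3/cos(-10.8°) = 1.323 m; N'_1 = 31·cos(-10.8°) − 5·1.323 = 23.8; c'Δl = 23.03; W sinα = -5.8
Slice 2: Δl = 2.6/cos(-0.1°) = 2.600 m; N'_2 = 232·cos(-0.1°) − 45·2.600 = 115.0; c'Δl = 45.24; W sinα = -0.4
Slice 3: Δl = 1.4/cos10.8° = 1.425 m; N'_3 = 180·cos10.8° − 18·1.425 = 151.2; c'Δl = 24.80; W sinα = 33.7
Slice 4: Δl = 2.9/cos23.0° = 3.150 m; N'_4 = 335·cos23.0° − 43·3.150 = 172.9; c'Δl = 54.82; W sinα = 130.9
Slice 5: Δl = 2.4/cos40.0° = 3.133 m; N'_5 = 199·cos40.0° − 10·3.133 = 121.1; c'Δl = 54.51; W sinα = 127.9
Slice 6: Δl = 1.8/cos57.3° = 3.332 m; N'_6 = 63·cos57.3° − 7·3.332 = 10.7; c'Δl = 57.97; W sinα = 53.0
Σc'Δl = 260.4 kN/m; ΣN' = 594.7 kN/m; ΣW sinα = 339.3 kN/m
Resisting = 260.4 + 594.7·tan21.2° = 260.4 + 230.7 = 491.0 kN/m
FS = 491.0 / 339.3 = 1.447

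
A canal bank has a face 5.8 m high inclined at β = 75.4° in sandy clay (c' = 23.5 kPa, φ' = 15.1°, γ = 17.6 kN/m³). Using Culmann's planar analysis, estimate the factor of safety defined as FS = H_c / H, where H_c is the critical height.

H_c = (4c'/γ) · sinβ cosφ' / [1 − cos(β − φ')]
    = (4·23.5/17.6) · sin75.4°·cos15.1° / [1 − cos60.3°]
    = 5.341 · 0.9343 / 0.5045 = 9.89 m
FS = H_c / H = 9.89 / 5.8 = 1.705

FS = 1.71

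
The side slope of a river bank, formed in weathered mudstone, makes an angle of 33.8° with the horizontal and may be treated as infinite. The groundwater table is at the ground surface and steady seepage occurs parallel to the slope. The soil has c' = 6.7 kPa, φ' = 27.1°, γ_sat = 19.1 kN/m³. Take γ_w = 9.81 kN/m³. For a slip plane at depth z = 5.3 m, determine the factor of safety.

FS = 0.51

With seepage parallel to the slope and the water table at the surface, the effective normal stress on the slip plane uses the buoyant unit weight γ' = γ_sat − γ_w while the driving shear stress uses γ_sat:
FS = [c' + γ' z cos²β tanφ'] / [γ_sat z sinβ cosβ]
γ' = 19.1 − 9.81 = 9.29 kN/m³
Numerator = 6.7 + 9.29·5.3·cos²33.8°·tan27.1° = 6.7 + 9.29·5.3·0.6905·0.5117 = 24.099 kPa
Denominator = 19.1·5.3·sin33.8°·cos33.8° = 19.1·5.3·0.5563·0.8310 = 46.796 kPa
FS = 24.099 / 46.796 = 0.515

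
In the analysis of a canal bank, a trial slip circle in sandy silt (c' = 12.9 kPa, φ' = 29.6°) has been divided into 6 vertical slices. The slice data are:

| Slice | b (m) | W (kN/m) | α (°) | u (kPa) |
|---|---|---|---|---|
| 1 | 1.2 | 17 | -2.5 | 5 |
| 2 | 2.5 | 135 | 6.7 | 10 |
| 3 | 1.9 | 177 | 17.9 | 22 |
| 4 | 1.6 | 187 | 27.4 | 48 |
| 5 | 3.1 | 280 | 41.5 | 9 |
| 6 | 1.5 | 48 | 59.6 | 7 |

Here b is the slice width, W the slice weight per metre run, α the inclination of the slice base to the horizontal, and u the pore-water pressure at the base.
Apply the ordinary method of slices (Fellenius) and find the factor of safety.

Ordinary method of slices: FS = Σ[c'·Δl_i + (W_i cosα_i − u_i·Δl_i)·tanφ'] / Σ W_i sinα_i, with Δl_i = b_i / cosα_i.
Slice 1: Δl = 1.2/cos(-2.5°) = 1.201 m; N'_1 = 17·cos(-2.5°) − 5·1.201 = 11.0; c'Δl = 15.49; W sinα = -0.7
Slice 2: Δl = 2.5/cos6.7° = 2.517 m; N'_2 = 135·cos6.7° − 10·2.517 = 108.9; c'Δl = 32.47; W sinα = 15.8
Slice 3: Δl = 1.9/cos17.9° = 1.997 m; N'_3 = 177·cos17.9° − 22·1.997 = 124.5; c'Δl = 25.76; W sinα = 54.4
Slice 4: Δl = 1.6/cos27.4° = 1.802 m; N'_4 = 187·cos27.4° − 48·1.802 = 79.5; c'Δl = 23.25; W sinα = 86.1
Slice 5: Δl = 3.1/cos41.5° = 4.139 m; N'_5 = 280·cos41.5° − 9·4.139 = 172.5; c'Δl = 53.39; W sinα = 185.5
Slice 6: Δl = 1.5/cos59.6° = 2.964 m; N'_6 = 48·cos59.6° − 7·2.964 = 3.5; c'Δl = 38.24; W sinα = 41.4
Σc'Δl = 188.6 kN/m; ΣN' = 499.9 kN/m; ΣW sinα = 382.4 kN/m
Resisting = 188.6 + 499.9·tan29.6° = 188.6 + 284.0 = 472.6 kN/m
FS = 472.6 / 382.4 = 1.236

FS = 1.24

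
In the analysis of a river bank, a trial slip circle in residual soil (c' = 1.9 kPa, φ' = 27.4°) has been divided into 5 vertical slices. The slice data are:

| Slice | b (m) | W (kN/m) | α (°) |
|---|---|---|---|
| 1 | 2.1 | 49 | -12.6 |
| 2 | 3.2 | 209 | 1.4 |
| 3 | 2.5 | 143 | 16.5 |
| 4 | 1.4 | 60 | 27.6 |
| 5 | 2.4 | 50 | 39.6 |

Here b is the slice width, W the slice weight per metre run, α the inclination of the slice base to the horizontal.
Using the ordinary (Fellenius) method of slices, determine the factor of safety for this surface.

Ordinary method of slices: FS = Σ[c'·Δl_i + (W_i cosα_i)·tanφ'] / Σ W_i sinα_i, with Δl_i = b_i / cosα_i.
Slice 1: Δl = 2.1/cos(-12.6°) = 2.152 m; N'_1 = 49·cos(-12.6°) = 47.8; c'Δl = 4.09; W sinα = -10.7
Slice 2: Δl = 3.2/cos1.4° = 3.201 m; N'_2 = 209·cos1.4° = 208.9; c'Δl = 6.08; W sinα = 5.1
Slice 3: Δl = 2.5/cos16.5° = 2.607 m; N'_3 = 143·cos16.5° = 137.1; c'Δl = 4.95; W sinα = 40.6
Slice 4: Δl = 1.4/cos27.6° = 1.580 m; N'_4 = 60·cos27.6° = 53.2; c'Δl = 3.00; W sinα = 27.8
Slice 5: Δl = 2.4/cos39.6° = 3.115 m; N'_5 = 50·cos39.6° = 38.5; c'Δl = 5.92; W sinα = 31.9
Σc'Δl = 24.0 kN/m; ΣN' = 485.6 kN/m; ΣW sinα = 94.7 kN/m
Resisting = 24.0 + 485.6·tan27.4° = 24.0 + 251.7 = 275.7 kN/m
FS = 275.7 / 94.7 = 2.912

FS = 2.91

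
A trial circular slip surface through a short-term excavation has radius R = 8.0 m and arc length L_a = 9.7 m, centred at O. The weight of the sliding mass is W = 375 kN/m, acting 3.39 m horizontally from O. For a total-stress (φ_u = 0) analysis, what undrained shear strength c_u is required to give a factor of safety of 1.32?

c_u = 21.6 kPa

FS = c_u·L_a·R / (W·d), so c_u = FS·W·d / (L_a·R).
c_u = 1.32·375·3.39 / (9.70·8.0) = 1678.0 / 77.60 = 21.62 kPa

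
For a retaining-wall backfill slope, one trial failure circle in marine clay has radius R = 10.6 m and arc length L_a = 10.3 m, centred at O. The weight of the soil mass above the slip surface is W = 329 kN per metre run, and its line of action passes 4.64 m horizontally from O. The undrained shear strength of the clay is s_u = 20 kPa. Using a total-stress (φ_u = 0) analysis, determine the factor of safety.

Taking moments about the centre O, the resisting moment is provided by the undrained shear strength acting along the arc:
M_R = s_u·L_a·R = 20·10.30·10.6 = 2183.6 kN·m/m
M_D = W·d = 329·4.64 = 1526.6 kN·m/m
FS = M_R / M_D = 2183.6 / 1526.6 = 1.430

FS = 1.43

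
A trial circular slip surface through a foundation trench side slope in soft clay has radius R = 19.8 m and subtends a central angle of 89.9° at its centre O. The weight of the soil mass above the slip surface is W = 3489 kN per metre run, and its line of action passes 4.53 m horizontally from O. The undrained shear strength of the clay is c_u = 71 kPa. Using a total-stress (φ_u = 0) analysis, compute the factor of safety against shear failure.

FS = 2.76

Taking moments about the centre O, the resisting moment is provided by the undrained shear strength acting along the arc:
Arc length L_a = R·θ = 19.8·(89.9°·π/180) = 19.8·1.5691 = 31.07 m
M_R = c_u·L_a·R = 71·31.07·19.8 = 43674.3 kN·m/m
M_D = W·d = 3489·4.53 = 15805.2 kN·m/m
FS = M_R / M_D = 43674.3 / 15805.2 = 2.763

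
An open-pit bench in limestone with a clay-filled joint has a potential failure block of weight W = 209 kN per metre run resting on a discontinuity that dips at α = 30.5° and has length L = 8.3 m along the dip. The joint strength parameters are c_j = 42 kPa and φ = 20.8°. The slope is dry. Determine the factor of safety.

FS = 3.93

Resolving the block weight along and normal to the plane and applying the Mohr–Coulomb strength on the joint:
N' = W cosα = 209·cos30.5° = 180.1 kN/m
Driving force T = W sinα = 209·sin30.5° = 106.1 kN/m
Resisting force R = c_j·L + N'·tanφ = 42·8.3 + 180.1·tan20.8° = 348.6 + 68.4 = 417.0 kN/m
FS = R / T = 417.0 / 106.1 = 3.931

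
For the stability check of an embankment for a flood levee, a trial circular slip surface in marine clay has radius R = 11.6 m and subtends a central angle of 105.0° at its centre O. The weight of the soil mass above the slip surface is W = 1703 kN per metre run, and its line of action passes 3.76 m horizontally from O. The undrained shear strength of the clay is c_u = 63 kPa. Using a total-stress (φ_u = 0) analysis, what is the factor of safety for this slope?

FS = 2.43

Taking moments about the centre O, the resisting moment is provided by the undrained shear strength acting along the arc:
Arc length L_a = R·θ = 11.6·(105.0°·π/180) = 11.6·1.8326 = 21.26 m
M_R = c_u·L_a·R = 63·21.26·11.6 = 15535.4 kN·m/m
M_D = W·d = 1703·3.76 = 6403.3 kN·m/m
FS = M_R / M_D = 15535.4 / 6403.3 = 2.426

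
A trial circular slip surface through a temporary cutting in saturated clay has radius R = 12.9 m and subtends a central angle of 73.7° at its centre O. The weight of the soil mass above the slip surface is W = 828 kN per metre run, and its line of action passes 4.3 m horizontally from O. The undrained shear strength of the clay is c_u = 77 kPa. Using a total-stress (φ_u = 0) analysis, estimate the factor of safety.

Taking moments about the centre O, the resisting moment is provided by the undrained shear strength acting along the arc:
Arc length L_a = R·θ = 12.9·(73.7°·π/180) = 12.9·1.2863 = 16.59 m
M_R = c_u·L_a·R = 77·16.59·12.9 = 16482.2 kN·m/m
M_D = W·d = 828·4.3 = 3560.4 kN·m/m
FS = M_R / M_D = 16482.2 / 3560.4 = 4.629

FS = 4.63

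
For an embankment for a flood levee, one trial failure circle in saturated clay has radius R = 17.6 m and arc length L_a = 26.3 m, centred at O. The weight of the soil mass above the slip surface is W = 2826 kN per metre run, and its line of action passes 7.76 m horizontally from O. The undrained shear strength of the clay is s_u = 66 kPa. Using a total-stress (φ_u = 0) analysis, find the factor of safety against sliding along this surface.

FS = 1.39

Taking moments about the centre O, the resisting moment is provided by the undrained shear strength acting along the arc:
M_R = s_u·L_a·R = 66·26.30·17.6 = 30550.1 kN·m/m
M_D = W·d = 2826·7.76 = 21929.8 kN·m/m
FS = M_R / M_D = 30550.1 / 21929.8 = 1.393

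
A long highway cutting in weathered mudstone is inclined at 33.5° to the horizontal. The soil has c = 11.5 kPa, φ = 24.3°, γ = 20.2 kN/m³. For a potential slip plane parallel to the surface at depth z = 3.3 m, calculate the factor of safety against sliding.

For an infinite slope with a slip plane parallel to the surface (no pore pressure): FS = [c + γz cos²β tanφ] / [γz sinβ cosβ].
γz = 20.2·3.3 = 66.66 kN/m²
Numerator = 11.5 + 66.66·cos²33.5°·tan24.3° = 11.5 + 66.66·0.6954·0.4515 = 32.429 kPa
Denominator = 66.66·sin33.5°·cos33.5° = 66.66·0.5519·0.8339 = 30.680 kPa
FS = 32.429 / 30.680 = 1.057

FS = 1.06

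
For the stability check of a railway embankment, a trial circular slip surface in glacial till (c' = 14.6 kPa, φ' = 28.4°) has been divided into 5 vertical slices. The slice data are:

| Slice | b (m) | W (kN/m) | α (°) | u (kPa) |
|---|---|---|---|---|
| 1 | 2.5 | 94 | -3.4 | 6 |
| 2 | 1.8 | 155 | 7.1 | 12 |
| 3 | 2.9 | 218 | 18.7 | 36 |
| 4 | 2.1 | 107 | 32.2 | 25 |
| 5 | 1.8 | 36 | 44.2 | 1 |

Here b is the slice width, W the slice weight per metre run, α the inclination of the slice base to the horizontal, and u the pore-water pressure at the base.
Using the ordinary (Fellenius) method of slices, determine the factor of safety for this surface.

Ordinary method of slices: FS = Σ[c'·Δl_i + (W_i cosα_i − u_i·Δl_i)·tanφ'] / Σ W_i sinα_i, with Δl_i = b_i / cosα_i.
Slice 1: Δl = 2.5/cos(-3.4°) = 2.504 m; N'_1 = 94·cos(-3.4°) − 6·2.504 = 78.8; c'Δl = 36.56; W sinα = -5.6
Slice 2: Δl = 1.8/cos7.1° = 1.814 m; N'_2 = 155·cos7.1° − 12·1.814 = 132.0; c'Δl = 26.48; W sinα = 19.2
Slice 3: Δl = 2.9/cos18.7° = 3.062 m; N'_3 = 218·cos18.7° − 36·3.062 = 96.3; c'Δl = 44.70; W sinα = 69.9
Slice 4: Δl = 2.1/cos32.2° = 2.482 m; N'_4 = 107·cos32.2° − 25·2.482 = 28.5; c'Δl = 36.23; W sinα = 57.0
Slice 5: Δl = 1.8/cos44.2° = 2.511 m; N'_5 = 36·cos44.2° − 1·2.511 = 23.3; c'Δl = 36.66; W sinα = 25.1
Σc'Δl = 180.6 kN/m; ΣN' = 358.9 kN/m; ΣW sinα = 165.6 kN/m
Resisting = 180.6 + 358.9·tan28.4° = 180.6 + 194.1 = 374.7 kN/m
FS = 374.7 / 165.6 = 2.263

FS = 2.26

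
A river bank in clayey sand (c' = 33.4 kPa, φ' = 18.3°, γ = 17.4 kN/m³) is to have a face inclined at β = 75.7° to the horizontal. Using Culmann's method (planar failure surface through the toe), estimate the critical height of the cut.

H_c = 15.32 m

Culmann's analysis gives the critical failure plane at α_cr = (β + φ')/2 = (75.7 + 18.3)/2 = 47.0°, and the critical height
H_c = (4c'/γ) · sinβ cosφ' / [1 − cos(β − φ')]
    = (4·33.4/17.4) · sin75.7°·cos18.3° / [1 − cos(57.4°)]
    = 7.678 · 0.9690·0.9494 / [1 − 0.5388]
    = 7.678 · 0.9200 / 0.4612
    = 15.32 m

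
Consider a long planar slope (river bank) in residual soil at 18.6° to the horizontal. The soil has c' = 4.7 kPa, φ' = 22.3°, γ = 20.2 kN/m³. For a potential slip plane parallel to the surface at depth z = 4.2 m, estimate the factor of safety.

FS = 1.40

For an infinite slope with a slip plane parallel to the surface (no pore pressure): FS = [c' + γz cos²β tanφ'] / [γz sinβ cosβ].
γz = 20.2·4.2 = 84.84 kN/m²
Numerator = 4.7 + 84.84·cos²18.6°·tan22.3° = 4.7 + 84.84·0.8983·0.4101 = 35.956 kPa
Denominator = 84.84·sin18.6°·cos18.6° = 84.84·0.3190·0.9478 = 25.647 kPa
FS = 35.956 / 25.647 = 1.402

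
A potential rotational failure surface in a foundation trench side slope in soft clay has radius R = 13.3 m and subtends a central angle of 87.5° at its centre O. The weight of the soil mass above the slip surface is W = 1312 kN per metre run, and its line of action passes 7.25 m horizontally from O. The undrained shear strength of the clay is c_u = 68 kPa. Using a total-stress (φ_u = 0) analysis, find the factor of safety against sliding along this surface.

Taking moments about the centre O, the resisting moment is provided by the undrained shear strength acting along the arc:
Arc length L_a = R·θ = 13.3·(87.5°·π/180) = 13.3·1.5272 = 20.31 m
M_R = c_u·L_a·R = 68·20.31·13.3 = 18369.5 kN·m/m
M_D = W·d = 1312·7.25 = 9512.0 kN·m/m
FS = M_R / M_D = 18369.5 / 9512.0 = 1.931

FS = 1.93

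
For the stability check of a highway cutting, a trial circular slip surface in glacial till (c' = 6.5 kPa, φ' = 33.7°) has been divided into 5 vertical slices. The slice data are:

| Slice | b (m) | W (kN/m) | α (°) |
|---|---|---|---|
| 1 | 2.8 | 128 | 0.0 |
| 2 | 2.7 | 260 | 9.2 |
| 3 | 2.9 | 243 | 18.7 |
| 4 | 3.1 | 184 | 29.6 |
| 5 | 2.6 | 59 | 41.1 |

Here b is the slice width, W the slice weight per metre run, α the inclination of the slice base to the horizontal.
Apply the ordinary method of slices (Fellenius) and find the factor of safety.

FS = 2.60

Ordinary method of slices: FS = Σ[c'·Δl_i + (W_i cosα_i)·tanφ'] / Σ W_i sinα_i, with Δl_i = b_i / cosα_i.
Slice 1: Δl = 2.8/cos0.0° = 2.800 m; N'_1 = 128·cos0.0° = 128.0; c'Δl = 18.20; W sinα = 0.0
Slice 2: Δl = 2.7/cos9.2° = 2.735 m; N'_2 = 260·cos9.2° = 256.7; c'Δl = 17.78; W sinα = 41.6
Slice 3: Δl = 2.9/cos18.7° = 3.062 m; N'_3 = 243·cos18.7° = 230.2; c'Δl = 19.90; W sinα = 77.9
Slice 4: Δl = 3.1/cos29.6° = 3.565 m; N'_4 = 184·cos29.6° = 160.0; c'Δl = 23.17; W sinα = 90.9
Slice 5: Δl = 2.6/cos41.1° = 3.450 m; N'_5 = 59·cos41.1° = 44.5; c'Δl = 22.43; W sinα = 38.8
Σc'Δl = 101.5 kN/m; ΣN' = 819.3 kN/m; ΣW sinα = 249.1 kN/m
Resisting = 101.5 + 819.3·tan33.7° = 101.5 + 546.4 = 647.9 kN/m
FS = 647.9 / 249.1 = 2.600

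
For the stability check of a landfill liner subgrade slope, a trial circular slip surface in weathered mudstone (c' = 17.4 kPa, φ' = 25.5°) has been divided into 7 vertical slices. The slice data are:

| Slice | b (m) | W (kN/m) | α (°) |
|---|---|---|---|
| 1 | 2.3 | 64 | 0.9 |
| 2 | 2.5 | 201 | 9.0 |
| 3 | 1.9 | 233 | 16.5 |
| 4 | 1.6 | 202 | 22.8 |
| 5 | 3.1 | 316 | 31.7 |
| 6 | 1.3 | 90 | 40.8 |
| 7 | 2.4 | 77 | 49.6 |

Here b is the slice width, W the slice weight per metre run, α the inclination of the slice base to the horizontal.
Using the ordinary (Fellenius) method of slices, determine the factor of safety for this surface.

Ordinary method of slices: FS = Σ[c'·Δl_i + (W_i cosα_i)·tanφ'] / Σ W_i sinα_i, with Δl_i = b_i / cosα_i.
Slice 1: Δl = 2.3/cos0.9° = 2.300 m; N'_1 = 64·cos0.9° = 64.0; c'Δl = 40.02; W sinα = 1.0
Slice 2: Δl = 2.5/cos9.0° = 2.531 m; N'_2 = 201·cos9.0° = 198.5; c'Δl = 44.04; W sinα = 31.4
Slice 3: Δl = 1.9/cos16.5° = 1.982 m; N'_3 = 233·cos16.5° = 223.4; c'Δl = 34.48; W sinα = 66.2
Slice 4: Δl = 1.6/cos22.8° = 1.736 m; N'_4 = 202·cos22.8° = 186.2; c'Δl = 30.20; W sinα = 78.3
Slice 5: Δl = 3.1/cos31.7° = 3.644 m; N'_5 = 316·cos31.7° = 268.9; c'Δl = 63.40; W sinα = 166.0
Slice 6: Δl = 1.3/cos40.8° = 1.717 m; N'_6 = 90·cos40.8° = 68.1; c'Δl = 29.88; W sinα = 58.8
Slice 7: Δl = 2.4/cos49.6° = 3.703 m; N'_7 = 77·cos49.6° = 49.9; c'Δl = 64.43; W sinα = 58.6
Σc'Δl = 306.5 kN/m; ΣN' = 1059.0 kN/m; ΣW sinα = 460.4 kN/m
Resisting = 306.5 + 1059.0·tan25.5° = 306.5 + 505.1 = 811.6 kN/m
FS = 811.6 / 460.4 = 1.763

FS = 1.76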